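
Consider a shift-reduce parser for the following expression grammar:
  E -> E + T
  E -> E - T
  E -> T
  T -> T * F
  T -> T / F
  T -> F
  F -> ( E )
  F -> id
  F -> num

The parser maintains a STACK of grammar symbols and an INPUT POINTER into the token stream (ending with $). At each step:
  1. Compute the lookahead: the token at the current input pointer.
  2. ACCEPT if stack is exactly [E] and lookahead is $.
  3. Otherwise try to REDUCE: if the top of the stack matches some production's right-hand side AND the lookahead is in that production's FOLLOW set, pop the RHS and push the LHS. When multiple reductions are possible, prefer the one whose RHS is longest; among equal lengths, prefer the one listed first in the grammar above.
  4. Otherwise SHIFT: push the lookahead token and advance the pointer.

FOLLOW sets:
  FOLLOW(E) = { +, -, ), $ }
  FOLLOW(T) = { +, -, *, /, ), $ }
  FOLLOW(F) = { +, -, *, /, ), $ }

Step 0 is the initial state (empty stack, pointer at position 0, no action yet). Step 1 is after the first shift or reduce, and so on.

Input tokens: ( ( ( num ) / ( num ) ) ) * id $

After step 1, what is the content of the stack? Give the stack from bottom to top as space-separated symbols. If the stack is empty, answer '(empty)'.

Step 1: shift (. Stack=[(] ptr=1 lookahead=( remaining=[( ( num ) / ( num ) ) ) * id $]

Answer: (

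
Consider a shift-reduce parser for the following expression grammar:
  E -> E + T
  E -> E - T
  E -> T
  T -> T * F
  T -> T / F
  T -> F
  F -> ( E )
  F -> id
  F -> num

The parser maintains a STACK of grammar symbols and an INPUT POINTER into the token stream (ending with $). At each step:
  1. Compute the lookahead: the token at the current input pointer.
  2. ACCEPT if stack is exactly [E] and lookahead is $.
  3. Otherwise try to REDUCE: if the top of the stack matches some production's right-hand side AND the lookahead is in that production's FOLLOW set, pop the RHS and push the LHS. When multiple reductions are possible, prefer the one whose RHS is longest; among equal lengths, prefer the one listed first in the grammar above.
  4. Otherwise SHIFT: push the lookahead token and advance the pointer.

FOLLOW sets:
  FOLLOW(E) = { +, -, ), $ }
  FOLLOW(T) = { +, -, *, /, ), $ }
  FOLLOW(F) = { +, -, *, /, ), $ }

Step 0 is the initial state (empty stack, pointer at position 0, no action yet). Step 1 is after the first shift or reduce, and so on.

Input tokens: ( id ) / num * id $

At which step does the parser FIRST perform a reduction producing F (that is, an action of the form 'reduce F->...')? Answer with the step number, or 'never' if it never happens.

Step 1: shift (. Stack=[(] ptr=1 lookahead=id remaining=[id ) / num * id $]
Step 2: shift id. Stack=[( id] ptr=2 lookahead=) remaining=[) / num * id $]
Step 3: reduce F->id. Stack=[( F] ptr=2 lookahead=) remaining=[) / num * id $]

Answer: 3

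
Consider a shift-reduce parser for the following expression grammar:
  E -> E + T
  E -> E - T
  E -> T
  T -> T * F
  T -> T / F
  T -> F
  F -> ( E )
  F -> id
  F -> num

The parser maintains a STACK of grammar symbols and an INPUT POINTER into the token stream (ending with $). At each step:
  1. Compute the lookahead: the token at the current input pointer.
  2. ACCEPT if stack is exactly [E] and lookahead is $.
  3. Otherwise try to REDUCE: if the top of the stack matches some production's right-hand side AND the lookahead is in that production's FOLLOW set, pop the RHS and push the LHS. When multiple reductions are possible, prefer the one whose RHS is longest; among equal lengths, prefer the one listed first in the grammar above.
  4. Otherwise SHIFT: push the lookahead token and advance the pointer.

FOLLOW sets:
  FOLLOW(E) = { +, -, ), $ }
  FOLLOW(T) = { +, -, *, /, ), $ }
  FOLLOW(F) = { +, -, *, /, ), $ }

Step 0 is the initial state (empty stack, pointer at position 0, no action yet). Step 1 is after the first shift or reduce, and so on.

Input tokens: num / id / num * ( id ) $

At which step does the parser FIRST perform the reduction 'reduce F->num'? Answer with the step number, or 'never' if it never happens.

Step 1: shift num. Stack=[num] ptr=1 lookahead=/ remaining=[/ id / num * ( id ) $]
Step 2: reduce F->num. Stack=[F] ptr=1 lookahead=/ remaining=[/ id / num * ( id ) $]

Answer: 2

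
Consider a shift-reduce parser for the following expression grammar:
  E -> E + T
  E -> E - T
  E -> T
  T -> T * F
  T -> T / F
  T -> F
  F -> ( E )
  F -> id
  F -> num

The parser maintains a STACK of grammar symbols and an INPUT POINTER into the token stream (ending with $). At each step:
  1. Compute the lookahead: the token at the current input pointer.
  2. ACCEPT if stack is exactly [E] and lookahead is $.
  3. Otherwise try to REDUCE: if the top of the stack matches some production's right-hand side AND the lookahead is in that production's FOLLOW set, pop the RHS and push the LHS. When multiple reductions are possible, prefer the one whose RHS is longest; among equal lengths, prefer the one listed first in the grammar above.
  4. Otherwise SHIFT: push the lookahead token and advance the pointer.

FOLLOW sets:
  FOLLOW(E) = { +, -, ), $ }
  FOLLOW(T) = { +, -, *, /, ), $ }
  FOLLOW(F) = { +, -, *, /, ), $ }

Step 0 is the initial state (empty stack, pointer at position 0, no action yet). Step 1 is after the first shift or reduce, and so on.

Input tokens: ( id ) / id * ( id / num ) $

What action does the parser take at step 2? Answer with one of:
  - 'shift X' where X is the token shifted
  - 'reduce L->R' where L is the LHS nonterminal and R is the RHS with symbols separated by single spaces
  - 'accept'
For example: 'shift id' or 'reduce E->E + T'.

Step 1: shift (. Stack=[(] ptr=1 lookahead=id remaining=[id ) / id * ( id / num ) $]
Step 2: shift id. Stack=[( id] ptr=2 lookahead=) remaining=[) / id * ( id / num ) $]

Answer: shift id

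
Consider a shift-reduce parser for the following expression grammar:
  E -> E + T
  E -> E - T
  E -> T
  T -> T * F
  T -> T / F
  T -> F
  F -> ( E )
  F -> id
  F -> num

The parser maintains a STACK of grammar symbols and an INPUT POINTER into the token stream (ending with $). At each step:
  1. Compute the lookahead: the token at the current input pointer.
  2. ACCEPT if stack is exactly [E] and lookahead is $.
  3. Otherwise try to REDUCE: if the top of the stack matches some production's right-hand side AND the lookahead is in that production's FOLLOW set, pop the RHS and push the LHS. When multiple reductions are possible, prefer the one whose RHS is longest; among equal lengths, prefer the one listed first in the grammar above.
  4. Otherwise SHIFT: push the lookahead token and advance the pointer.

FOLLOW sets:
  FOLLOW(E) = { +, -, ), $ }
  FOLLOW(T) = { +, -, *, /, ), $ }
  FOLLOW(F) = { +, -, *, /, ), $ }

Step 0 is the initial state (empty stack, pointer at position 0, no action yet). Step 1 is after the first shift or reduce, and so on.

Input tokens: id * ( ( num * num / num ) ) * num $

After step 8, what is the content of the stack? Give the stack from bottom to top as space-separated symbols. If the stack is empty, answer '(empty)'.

Answer: T * ( ( F

Derivation:
Step 1: shift id. Stack=[id] ptr=1 lookahead=* remaining=[* ( ( num * num / num ) ) * num $]
Step 2: reduce F->id. Stack=[F] ptr=1 lookahead=* remaining=[* ( ( num * num / num ) ) * num $]
Step 3: reduce T->F. Stack=[T] ptr=1 lookahead=* remaining=[* ( ( num * num / num ) ) * num $]
Step 4: shift *. Stack=[T *] ptr=2 lookahead=( remaining=[( ( num * num / num ) ) * num $]
Step 5: shift (. Stack=[T * (] ptr=3 lookahead=( remaining=[( num * num / num ) ) * num $]
Step 6: shift (. Stack=[T * ( (] ptr=4 lookahead=num remaining=[num * num / num ) ) * num $]
Step 7: shift num. Stack=[T * ( ( num] ptr=5 lookahead=* remaining=[* num / num ) ) * num $]
Step 8: reduce F->num. Stack=[T * ( ( F] ptr=5 lookahead=* remaining=[* num / num ) ) * num $]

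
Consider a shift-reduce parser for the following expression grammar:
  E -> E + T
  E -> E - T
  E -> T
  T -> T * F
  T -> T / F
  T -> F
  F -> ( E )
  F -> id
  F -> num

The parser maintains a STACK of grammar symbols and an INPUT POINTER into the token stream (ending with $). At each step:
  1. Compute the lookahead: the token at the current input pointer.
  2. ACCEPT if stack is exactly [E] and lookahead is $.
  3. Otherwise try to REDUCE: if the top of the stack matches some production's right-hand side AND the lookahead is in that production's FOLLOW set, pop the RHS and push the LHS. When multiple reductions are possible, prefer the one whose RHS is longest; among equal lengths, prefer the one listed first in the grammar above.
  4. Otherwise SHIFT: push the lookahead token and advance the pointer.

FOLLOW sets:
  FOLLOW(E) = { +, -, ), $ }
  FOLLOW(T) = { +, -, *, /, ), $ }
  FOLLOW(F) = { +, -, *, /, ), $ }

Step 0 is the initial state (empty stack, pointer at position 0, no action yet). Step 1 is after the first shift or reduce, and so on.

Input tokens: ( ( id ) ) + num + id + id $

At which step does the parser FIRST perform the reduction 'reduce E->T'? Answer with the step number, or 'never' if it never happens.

Step 1: shift (. Stack=[(] ptr=1 lookahead=( remaining=[( id ) ) + num + id + id $]
Step 2: shift (. Stack=[( (] ptr=2 lookahead=id remaining=[id ) ) + num + id + id $]
Step 3: shift id. Stack=[( ( id] ptr=3 lookahead=) remaining=[) ) + num + id + id $]
Step 4: reduce F->id. Stack=[( ( F] ptr=3 lookahead=) remaining=[) ) + num + id + id $]
Step 5: reduce T->F. Stack=[( ( T] ptr=3 lookahead=) remaining=[) ) + num + id + id $]
Step 6: reduce E->T. Stack=[( ( E] ptr=3 lookahead=) remaining=[) ) + num + id + id $]

Answer: 6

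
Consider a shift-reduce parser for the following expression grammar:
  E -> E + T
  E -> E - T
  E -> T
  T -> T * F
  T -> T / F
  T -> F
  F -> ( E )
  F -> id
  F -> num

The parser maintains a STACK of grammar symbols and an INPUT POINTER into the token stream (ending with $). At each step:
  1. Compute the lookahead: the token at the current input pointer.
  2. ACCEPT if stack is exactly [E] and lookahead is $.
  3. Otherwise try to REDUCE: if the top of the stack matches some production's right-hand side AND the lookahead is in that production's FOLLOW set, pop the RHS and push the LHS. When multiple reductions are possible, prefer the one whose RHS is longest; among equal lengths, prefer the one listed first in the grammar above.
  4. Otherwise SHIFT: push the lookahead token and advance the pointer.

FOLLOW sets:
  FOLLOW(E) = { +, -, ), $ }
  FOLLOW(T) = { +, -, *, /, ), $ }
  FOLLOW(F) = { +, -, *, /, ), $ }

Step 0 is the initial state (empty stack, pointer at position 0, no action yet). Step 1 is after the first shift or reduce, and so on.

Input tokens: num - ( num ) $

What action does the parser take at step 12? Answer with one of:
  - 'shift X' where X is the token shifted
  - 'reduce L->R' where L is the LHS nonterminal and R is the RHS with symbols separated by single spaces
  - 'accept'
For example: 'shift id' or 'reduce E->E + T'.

Answer: reduce F->( E )

Derivation:
Step 1: shift num. Stack=[num] ptr=1 lookahead=- remaining=[- ( num ) $]
Step 2: reduce F->num. Stack=[F] ptr=1 lookahead=- remaining=[- ( num ) $]
Step 3: reduce T->F. Stack=[T] ptr=1 lookahead=- remaining=[- ( num ) $]
Step 4: reduce E->T. Stack=[E] ptr=1 lookahead=- remaining=[- ( num ) $]
Step 5: shift -. Stack=[E -] ptr=2 lookahead=( remaining=[( num ) $]
Step 6: shift (. Stack=[E - (] ptr=3 lookahead=num remaining=[num ) $]
Step 7: shift num. Stack=[E - ( num] ptr=4 lookahead=) remaining=[) $]
Step 8: reduce F->num. Stack=[E - ( F] ptr=4 lookahead=) remaining=[) $]
Step 9: reduce T->F. Stack=[E - ( T] ptr=4 lookahead=) remaining=[) $]
Step 10: reduce E->T. Stack=[E - ( E] ptr=4 lookahead=) remaining=[) $]
Step 11: shift ). Stack=[E - ( E )] ptr=5 lookahead=$ remaining=[$]
Step 12: reduce F->( E ). Stack=[E - F] ptr=5 lookahead=$ remaining=[$]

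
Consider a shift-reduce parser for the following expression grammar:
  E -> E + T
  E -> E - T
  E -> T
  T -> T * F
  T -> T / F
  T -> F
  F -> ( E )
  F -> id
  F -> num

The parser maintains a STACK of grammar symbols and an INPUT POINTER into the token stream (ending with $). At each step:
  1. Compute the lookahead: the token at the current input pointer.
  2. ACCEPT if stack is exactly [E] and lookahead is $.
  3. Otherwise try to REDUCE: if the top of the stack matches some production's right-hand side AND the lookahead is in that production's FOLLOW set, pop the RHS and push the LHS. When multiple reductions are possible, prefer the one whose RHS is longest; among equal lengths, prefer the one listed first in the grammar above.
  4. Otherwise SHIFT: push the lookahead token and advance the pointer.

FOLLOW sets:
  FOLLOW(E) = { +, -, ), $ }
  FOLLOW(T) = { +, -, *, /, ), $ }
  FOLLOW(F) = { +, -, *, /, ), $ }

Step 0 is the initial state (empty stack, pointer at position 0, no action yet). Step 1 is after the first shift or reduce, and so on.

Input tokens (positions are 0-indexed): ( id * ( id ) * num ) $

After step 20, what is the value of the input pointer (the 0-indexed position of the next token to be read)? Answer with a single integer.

Step 1: shift (. Stack=[(] ptr=1 lookahead=id remaining=[id * ( id ) * num ) $]
Step 2: shift id. Stack=[( id] ptr=2 lookahead=* remaining=[* ( id ) * num ) $]
Step 3: reduce F->id. Stack=[( F] ptr=2 lookahead=* remaining=[* ( id ) * num ) $]
Step 4: reduce T->F. Stack=[( T] ptr=2 lookahead=* remaining=[* ( id ) * num ) $]
Step 5: shift *. Stack=[( T *] ptr=3 lookahead=( remaining=[( id ) * num ) $]
Step 6: shift (. Stack=[( T * (] ptr=4 lookahead=id remaining=[id ) * num ) $]
Step 7: shift id. Stack=[( T * ( id] ptr=5 lookahead=) remaining=[) * num ) $]
Step 8: reduce F->id. Stack=[( T * ( F] ptr=5 lookahead=) remaining=[) * num ) $]
Step 9: reduce T->F. Stack=[( T * ( T] ptr=5 lookahead=) remaining=[) * num ) $]
Step 10: reduce E->T. Stack=[( T * ( E] ptr=5 lookahead=) remaining=[) * num ) $]
Step 11: shift ). Stack=[( T * ( E )] ptr=6 lookahead=* remaining=[* num ) $]
Step 12: reduce F->( E ). Stack=[( T * F] ptr=6 lookahead=* remaining=[* num ) $]
Step 13: reduce T->T * F. Stack=[( T] ptr=6 lookahead=* remaining=[* num ) $]
Step 14: shift *. Stack=[( T *] ptr=7 lookahead=num remaining=[num ) $]
Step 15: shift num. Stack=[( T * num] ptr=8 lookahead=) remaining=[) $]
Step 16: reduce F->num. Stack=[( T * F] ptr=8 lookahead=) remaining=[) $]
Step 17: reduce T->T * F. Stack=[( T] ptr=8 lookahead=) remaining=[) $]
Step 18: reduce E->T. Stack=[( E] ptr=8 lookahead=) remaining=[) $]
Step 19: shift ). Stack=[( E )] ptr=9 lookahead=$ remaining=[$]
Step 20: reduce F->( E ). Stack=[F] ptr=9 lookahead=$ remaining=[$]

Answer: 9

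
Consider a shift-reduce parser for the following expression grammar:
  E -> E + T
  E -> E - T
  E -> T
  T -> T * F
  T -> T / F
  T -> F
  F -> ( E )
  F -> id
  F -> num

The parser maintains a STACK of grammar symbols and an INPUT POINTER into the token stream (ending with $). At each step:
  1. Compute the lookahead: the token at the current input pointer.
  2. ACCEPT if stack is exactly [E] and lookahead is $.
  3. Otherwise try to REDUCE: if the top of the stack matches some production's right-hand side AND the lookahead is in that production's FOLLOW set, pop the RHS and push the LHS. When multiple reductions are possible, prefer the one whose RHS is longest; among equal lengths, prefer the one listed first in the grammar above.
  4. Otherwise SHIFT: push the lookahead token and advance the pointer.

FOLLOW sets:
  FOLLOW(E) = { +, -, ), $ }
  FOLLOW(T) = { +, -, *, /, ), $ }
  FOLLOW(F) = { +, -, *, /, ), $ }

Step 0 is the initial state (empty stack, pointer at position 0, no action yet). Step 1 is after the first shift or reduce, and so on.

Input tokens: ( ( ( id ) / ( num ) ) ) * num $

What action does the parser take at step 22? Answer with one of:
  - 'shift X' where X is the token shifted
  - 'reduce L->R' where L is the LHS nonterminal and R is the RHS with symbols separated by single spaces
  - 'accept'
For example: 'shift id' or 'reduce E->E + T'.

Step 1: shift (. Stack=[(] ptr=1 lookahead=( remaining=[( ( id ) / ( num ) ) ) * num $]
Step 2: shift (. Stack=[( (] ptr=2 lookahead=( remaining=[( id ) / ( num ) ) ) * num $]
Step 3: shift (. Stack=[( ( (] ptr=3 lookahead=id remaining=[id ) / ( num ) ) ) * num $]
Step 4: shift id. Stack=[( ( ( id] ptr=4 lookahead=) remaining=[) / ( num ) ) ) * num $]
Step 5: reduce F->id. Stack=[( ( ( F] ptr=4 lookahead=) remaining=[) / ( num ) ) ) * num $]
Step 6: reduce T->F. Stack=[( ( ( T] ptr=4 lookahead=) remaining=[) / ( num ) ) ) * num $]
Step 7: reduce E->T. Stack=[( ( ( E] ptr=4 lookahead=) remaining=[) / ( num ) ) ) * num $]
Step 8: shift ). Stack=[( ( ( E )] ptr=5 lookahead=/ remaining=[/ ( num ) ) ) * num $]
Step 9: reduce F->( E ). Stack=[( ( F] ptr=5 lookahead=/ remaining=[/ ( num ) ) ) * num $]
Step 10: reduce T->F. Stack=[( ( T] ptr=5 lookahead=/ remaining=[/ ( num ) ) ) * num $]
Step 11: shift /. Stack=[( ( T /] ptr=6 lookahead=( remaining=[( num ) ) ) * num $]
Step 12: shift (. Stack=[( ( T / (] ptr=7 lookahead=num remaining=[num ) ) ) * num $]
Step 13: shift num. Stack=[( ( T / ( num] ptr=8 lookahead=) remaining=[) ) ) * num $]
Step 14: reduce F->num. Stack=[( ( T / ( F] ptr=8 lookahead=) remaining=[) ) ) * num $]
Step 15: reduce T->F. Stack=[( ( T / ( T] ptr=8 lookahead=) remaining=[) ) ) * num $]
Step 16: reduce E->T. Stack=[( ( T / ( E] ptr=8 lookahead=) remaining=[) ) ) * num $]
Step 17: shift ). Stack=[( ( T / ( E )] ptr=9 lookahead=) remaining=[) ) * num $]
Step 18: reduce F->( E ). Stack=[( ( T / F] ptr=9 lookahead=) remaining=[) ) * num $]
Step 19: reduce T->T / F. Stack=[( ( T] ptr=9 lookahead=) remaining=[) ) * num $]
Step 20: reduce E->T. Stack=[( ( E] ptr=9 lookahead=) remaining=[) ) * num $]
Step 21: shift ). Stack=[( ( E )] ptr=10 lookahead=) remaining=[) * num $]
Step 22: reduce F->( E ). Stack=[( F] ptr=10 lookahead=) remaining=[) * num $]

Answer: reduce F->( E )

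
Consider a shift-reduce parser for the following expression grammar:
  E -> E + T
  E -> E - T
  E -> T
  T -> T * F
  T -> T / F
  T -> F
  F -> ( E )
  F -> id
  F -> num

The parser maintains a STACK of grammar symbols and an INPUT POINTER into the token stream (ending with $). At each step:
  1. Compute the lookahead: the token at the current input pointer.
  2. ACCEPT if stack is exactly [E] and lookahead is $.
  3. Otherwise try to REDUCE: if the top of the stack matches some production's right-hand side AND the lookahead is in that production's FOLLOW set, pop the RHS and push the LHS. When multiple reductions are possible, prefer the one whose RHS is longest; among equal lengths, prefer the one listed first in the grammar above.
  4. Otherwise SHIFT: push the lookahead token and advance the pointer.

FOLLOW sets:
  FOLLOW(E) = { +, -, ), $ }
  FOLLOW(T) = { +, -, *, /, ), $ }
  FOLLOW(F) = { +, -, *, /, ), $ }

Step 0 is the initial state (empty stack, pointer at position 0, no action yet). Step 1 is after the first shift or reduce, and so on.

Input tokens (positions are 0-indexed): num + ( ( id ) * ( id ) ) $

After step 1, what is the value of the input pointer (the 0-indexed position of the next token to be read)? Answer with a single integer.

Step 1: shift num. Stack=[num] ptr=1 lookahead=+ remaining=[+ ( ( id ) * ( id ) ) $]

Answer: 1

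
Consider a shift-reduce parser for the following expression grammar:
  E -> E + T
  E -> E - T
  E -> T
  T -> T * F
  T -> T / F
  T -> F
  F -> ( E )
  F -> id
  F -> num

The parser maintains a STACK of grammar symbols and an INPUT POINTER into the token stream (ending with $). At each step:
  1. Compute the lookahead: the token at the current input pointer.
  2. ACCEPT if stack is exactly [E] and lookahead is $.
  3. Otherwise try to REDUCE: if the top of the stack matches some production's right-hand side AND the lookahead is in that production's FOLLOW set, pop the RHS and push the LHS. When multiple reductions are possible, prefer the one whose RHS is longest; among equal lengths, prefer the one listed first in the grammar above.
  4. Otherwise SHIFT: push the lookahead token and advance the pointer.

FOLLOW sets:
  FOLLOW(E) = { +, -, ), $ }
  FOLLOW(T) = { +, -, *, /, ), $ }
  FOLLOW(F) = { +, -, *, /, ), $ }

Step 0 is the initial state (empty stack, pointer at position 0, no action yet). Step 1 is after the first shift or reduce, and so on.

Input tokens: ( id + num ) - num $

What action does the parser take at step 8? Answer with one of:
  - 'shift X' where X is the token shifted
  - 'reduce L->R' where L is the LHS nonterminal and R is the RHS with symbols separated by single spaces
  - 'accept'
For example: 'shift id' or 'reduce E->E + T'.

Step 1: shift (. Stack=[(] ptr=1 lookahead=id remaining=[id + num ) - num $]
Step 2: shift id. Stack=[( id] ptr=2 lookahead=+ remaining=[+ num ) - num $]
Step 3: reduce F->id. Stack=[( F] ptr=2 lookahead=+ remaining=[+ num ) - num $]
Step 4: reduce T->F. Stack=[( T] ptr=2 lookahead=+ remaining=[+ num ) - num $]
Step 5: reduce E->T. Stack=[( E] ptr=2 lookahead=+ remaining=[+ num ) - num $]
Step 6: shift +. Stack=[( E +] ptr=3 lookahead=num remaining=[num ) - num $]
Step 7: shift num. Stack=[( E + num] ptr=4 lookahead=) remaining=[) - num $]
Step 8: reduce F->num. Stack=[( E + F] ptr=4 lookahead=) remaining=[) - num $]

Answer: reduce F->num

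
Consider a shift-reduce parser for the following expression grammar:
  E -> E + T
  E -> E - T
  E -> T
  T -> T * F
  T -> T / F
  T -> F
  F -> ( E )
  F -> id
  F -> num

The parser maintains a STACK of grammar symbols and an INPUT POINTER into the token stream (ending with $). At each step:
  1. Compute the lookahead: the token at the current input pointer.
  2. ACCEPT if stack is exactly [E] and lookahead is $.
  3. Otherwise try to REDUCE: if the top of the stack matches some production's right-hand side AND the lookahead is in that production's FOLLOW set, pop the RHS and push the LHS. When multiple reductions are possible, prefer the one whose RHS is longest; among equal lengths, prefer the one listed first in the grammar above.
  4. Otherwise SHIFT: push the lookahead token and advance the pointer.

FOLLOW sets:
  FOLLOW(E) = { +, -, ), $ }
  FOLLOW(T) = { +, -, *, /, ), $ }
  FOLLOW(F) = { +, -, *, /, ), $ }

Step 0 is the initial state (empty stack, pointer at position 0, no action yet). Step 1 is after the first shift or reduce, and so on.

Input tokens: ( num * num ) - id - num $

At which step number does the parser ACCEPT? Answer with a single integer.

Answer: 24

Derivation:
Step 1: shift (. Stack=[(] ptr=1 lookahead=num remaining=[num * num ) - id - num $]
Step 2: shift num. Stack=[( num] ptr=2 lookahead=* remaining=[* num ) - id - num $]
Step 3: reduce F->num. Stack=[( F] ptr=2 lookahead=* remaining=[* num ) - id - num $]
Step 4: reduce T->F. Stack=[( T] ptr=2 lookahead=* remaining=[* num ) - id - num $]
Step 5: shift *. Stack=[( T *] ptr=3 lookahead=num remaining=[num ) - id - num $]
Step 6: shift num. Stack=[( T * num] ptr=4 lookahead=) remaining=[) - id - num $]
Step 7: reduce F->num. Stack=[( T * F] ptr=4 lookahead=) remaining=[) - id - num $]
Step 8: reduce T->T * F. Stack=[( T] ptr=4 lookahead=) remaining=[) - id - num $]
Step 9: reduce E->T. Stack=[( E] ptr=4 lookahead=) remaining=[) - id - num $]
Step 10: shift ). Stack=[( E )] ptr=5 lookahead=- remaining=[- id - num $]
Step 11: reduce F->( E ). Stack=[F] ptr=5 lookahead=- remaining=[- id - num $]
Step 12: reduce T->F. Stack=[T] ptr=5 lookahead=- remaining=[- id - num $]
Step 13: reduce E->T. Stack=[E] ptr=5 lookahead=- remaining=[- id - num $]
Step 14: shift -. Stack=[E -] ptr=6 lookahead=id remaining=[id - num $]
Step 15: shift id. Stack=[E - id] ptr=7 lookahead=- remaining=[- num $]
Step 16: reduce F->id. Stack=[E - F] ptr=7 lookahead=- remaining=[- num $]
Step 17: reduce T->F. Stack=[E - T] ptr=7 lookahead=- remaining=[- num $]
Step 18: reduce E->E - T. Stack=[E] ptr=7 lookahead=- remaining=[- num $]
Step 19: shift -. Stack=[E -] ptr=8 lookahead=num remaining=[num $]
Step 20: shift num. Stack=[E - num] ptr=9 lookahead=$ remaining=[$]
Step 21: reduce F->num. Stack=[E - F] ptr=9 lookahead=$ remaining=[$]
Step 22: reduce T->F. Stack=[E - T] ptr=9 lookahead=$ remaining=[$]
Step 23: reduce E->E - T. Stack=[E] ptr=9 lookahead=$ remaining=[$]
Step 24: accept. Stack=[E] ptr=9 lookahead=$ remaining=[$]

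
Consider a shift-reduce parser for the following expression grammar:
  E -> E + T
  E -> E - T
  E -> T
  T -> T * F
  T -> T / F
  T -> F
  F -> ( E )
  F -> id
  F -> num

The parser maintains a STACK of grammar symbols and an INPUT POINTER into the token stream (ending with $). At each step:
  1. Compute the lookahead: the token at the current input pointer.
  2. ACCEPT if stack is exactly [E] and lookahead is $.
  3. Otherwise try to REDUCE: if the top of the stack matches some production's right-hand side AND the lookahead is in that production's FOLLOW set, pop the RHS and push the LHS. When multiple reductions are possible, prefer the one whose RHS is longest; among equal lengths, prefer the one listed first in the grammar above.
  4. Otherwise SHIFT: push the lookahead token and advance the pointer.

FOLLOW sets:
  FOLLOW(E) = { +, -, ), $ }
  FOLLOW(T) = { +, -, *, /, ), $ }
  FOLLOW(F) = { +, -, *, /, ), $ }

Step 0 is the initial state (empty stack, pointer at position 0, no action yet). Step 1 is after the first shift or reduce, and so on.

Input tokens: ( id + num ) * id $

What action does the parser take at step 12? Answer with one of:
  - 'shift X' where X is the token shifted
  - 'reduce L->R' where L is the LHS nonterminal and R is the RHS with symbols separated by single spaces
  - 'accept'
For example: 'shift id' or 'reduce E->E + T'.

Answer: reduce F->( E )

Derivation:
Step 1: shift (. Stack=[(] ptr=1 lookahead=id remaining=[id + num ) * id $]
Step 2: shift id. Stack=[( id] ptr=2 lookahead=+ remaining=[+ num ) * id $]
Step 3: reduce F->id. Stack=[( F] ptr=2 lookahead=+ remaining=[+ num ) * id $]
Step 4: reduce T->F. Stack=[( T] ptr=2 lookahead=+ remaining=[+ num ) * id $]
Step 5: reduce E->T. Stack=[( E] ptr=2 lookahead=+ remaining=[+ num ) * id $]
Step 6: shift +. Stack=[( E +] ptr=3 lookahead=num remaining=[num ) * id $]
Step 7: shift num. Stack=[( E + num] ptr=4 lookahead=) remaining=[) * id $]
Step 8: reduce F->num. Stack=[( E + F] ptr=4 lookahead=) remaining=[) * id $]
Step 9: reduce T->F. Stack=[( E + T] ptr=4 lookahead=) remaining=[) * id $]
Step 10: reduce E->E + T. Stack=[( E] ptr=4 lookahead=) remaining=[) * id $]
Step 11: shift ). Stack=[( E )] ptr=5 lookahead=* remaining=[* id $]
Step 12: reduce F->( E ). Stack=[F] ptr=5 lookahead=* remaining=[* id $]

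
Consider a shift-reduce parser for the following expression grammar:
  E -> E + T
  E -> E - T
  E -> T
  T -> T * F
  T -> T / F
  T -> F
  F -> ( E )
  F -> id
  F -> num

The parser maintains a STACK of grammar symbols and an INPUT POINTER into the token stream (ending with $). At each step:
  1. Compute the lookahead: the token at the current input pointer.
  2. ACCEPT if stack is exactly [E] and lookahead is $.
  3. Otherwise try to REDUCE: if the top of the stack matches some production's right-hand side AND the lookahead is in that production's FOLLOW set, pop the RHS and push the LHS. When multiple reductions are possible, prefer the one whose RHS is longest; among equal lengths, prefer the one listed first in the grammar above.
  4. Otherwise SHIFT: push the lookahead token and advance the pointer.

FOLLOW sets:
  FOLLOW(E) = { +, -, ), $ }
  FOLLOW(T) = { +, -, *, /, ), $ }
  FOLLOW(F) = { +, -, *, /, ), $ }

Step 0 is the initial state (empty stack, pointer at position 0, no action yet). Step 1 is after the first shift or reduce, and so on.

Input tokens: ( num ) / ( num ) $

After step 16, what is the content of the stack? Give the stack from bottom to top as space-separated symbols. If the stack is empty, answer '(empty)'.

Answer: T / F

Derivation:
Step 1: shift (. Stack=[(] ptr=1 lookahead=num remaining=[num ) / ( num ) $]
Step 2: shift num. Stack=[( num] ptr=2 lookahead=) remaining=[) / ( num ) $]
Step 3: reduce F->num. Stack=[( F] ptr=2 lookahead=) remaining=[) / ( num ) $]
Step 4: reduce T->F. Stack=[( T] ptr=2 lookahead=) remaining=[) / ( num ) $]
Step 5: reduce E->T. Stack=[( E] ptr=2 lookahead=) remaining=[) / ( num ) $]
Step 6: shift ). Stack=[( E )] ptr=3 lookahead=/ remaining=[/ ( num ) $]
Step 7: reduce F->( E ). Stack=[F] ptr=3 lookahead=/ remaining=[/ ( num ) $]
Step 8: reduce T->F. Stack=[T] ptr=3 lookahead=/ remaining=[/ ( num ) $]
Step 9: shift /. Stack=[T /] ptr=4 lookahead=( remaining=[( num ) $]
Step 10: shift (. Stack=[T / (] ptr=5 lookahead=num remaining=[num ) $]
Step 11: shift num. Stack=[T / ( num] ptr=6 lookahead=) remaining=[) $]
Step 12: reduce F->num. Stack=[T / ( F] ptr=6 lookahead=) remaining=[) $]
Step 13: reduce T->F. Stack=[T / ( T] ptr=6 lookahead=) remaining=[) $]
Step 14: reduce E->T. Stack=[T / ( E] ptr=6 lookahead=) remaining=[) $]
Step 15: shift ). Stack=[T / ( E )] ptr=7 lookahead=$ remaining=[$]
Step 16: reduce F->( E ). Stack=[T / F] ptr=7 lookahead=$ remaining=[$]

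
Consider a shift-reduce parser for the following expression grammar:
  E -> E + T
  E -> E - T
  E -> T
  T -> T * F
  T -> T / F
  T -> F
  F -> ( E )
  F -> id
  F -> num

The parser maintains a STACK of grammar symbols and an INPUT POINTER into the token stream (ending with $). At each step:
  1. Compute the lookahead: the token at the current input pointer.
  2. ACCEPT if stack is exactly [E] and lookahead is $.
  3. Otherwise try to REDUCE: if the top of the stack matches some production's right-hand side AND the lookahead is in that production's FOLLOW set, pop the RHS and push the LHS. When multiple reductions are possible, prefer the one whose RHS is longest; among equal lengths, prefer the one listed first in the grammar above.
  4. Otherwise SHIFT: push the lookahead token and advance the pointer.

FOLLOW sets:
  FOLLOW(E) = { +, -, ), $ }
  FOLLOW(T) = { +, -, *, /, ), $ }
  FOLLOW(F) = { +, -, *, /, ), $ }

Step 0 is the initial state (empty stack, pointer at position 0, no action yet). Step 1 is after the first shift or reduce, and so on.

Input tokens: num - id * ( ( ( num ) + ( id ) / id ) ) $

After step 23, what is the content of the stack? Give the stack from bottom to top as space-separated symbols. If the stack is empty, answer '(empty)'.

Step 1: shift num. Stack=[num] ptr=1 lookahead=- remaining=[- id * ( ( ( num ) + ( id ) / id ) ) $]
Step 2: reduce F->num. Stack=[F] ptr=1 lookahead=- remaining=[- id * ( ( ( num ) + ( id ) / id ) ) $]
Step 3: reduce T->F. Stack=[T] ptr=1 lookahead=- remaining=[- id * ( ( ( num ) + ( id ) / id ) ) $]
Step 4: reduce E->T. Stack=[E] ptr=1 lookahead=- remaining=[- id * ( ( ( num ) + ( id ) / id ) ) $]
Step 5: shift -. Stack=[E -] ptr=2 lookahead=id remaining=[id * ( ( ( num ) + ( id ) / id ) ) $]
Step 6: shift id. Stack=[E - id] ptr=3 lookahead=* remaining=[* ( ( ( num ) + ( id ) / id ) ) $]
Step 7: reduce F->id. Stack=[E - F] ptr=3 lookahead=* remaining=[* ( ( ( num ) + ( id ) / id ) ) $]
Step 8: reduce T->F. Stack=[E - T] ptr=3 lookahead=* remaining=[* ( ( ( num ) + ( id ) / id ) ) $]
Step 9: shift *. Stack=[E - T *] ptr=4 lookahead=( remaining=[( ( ( num ) + ( id ) / id ) ) $]
Step 10: shift (. Stack=[E - T * (] ptr=5 lookahead=( remaining=[( ( num ) + ( id ) / id ) ) $]
Step 11: shift (. Stack=[E - T * ( (] ptr=6 lookahead=( remaining=[( num ) + ( id ) / id ) ) $]
Step 12: shift (. Stack=[E - T * ( ( (] ptr=7 lookahead=num remaining=[num ) + ( id ) / id ) ) $]
Step 13: shift num. Stack=[E - T * ( ( ( num] ptr=8 lookahead=) remaining=[) + ( id ) / id ) ) $]
Step 14: reduce F->num. Stack=[E - T * ( ( ( F] ptr=8 lookahead=) remaining=[) + ( id ) / id ) ) $]
Step 15: reduce T->F. Stack=[E - T * ( ( ( T] ptr=8 lookahead=) remaining=[) + ( id ) / id ) ) $]
Step 16: reduce E->T. Stack=[E - T * ( ( ( E] ptr=8 lookahead=) remaining=[) + ( id ) / id ) ) $]
Step 17: shift ). Stack=[E - T * ( ( ( E )] ptr=9 lookahead=+ remaining=[+ ( id ) / id ) ) $]
Step 18: reduce F->( E ). Stack=[E - T * ( ( F] ptr=9 lookahead=+ remaining=[+ ( id ) / id ) ) $]
Step 19: reduce T->F. Stack=[E - T * ( ( T] ptr=9 lookahead=+ remaining=[+ ( id ) / id ) ) $]
Step 20: reduce E->T. Stack=[E - T * ( ( E] ptr=9 lookahead=+ remaining=[+ ( id ) / id ) ) $]
Step 21: shift +. Stack=[E - T * ( ( E +] ptr=10 lookahead=( remaining=[( id ) / id ) ) $]
Step 22: shift (. Stack=[E - T * ( ( E + (] ptr=11 lookahead=id remaining=[id ) / id ) ) $]
Step 23: shift id. Stack=[E - T * ( ( E + ( id] ptr=12 lookahead=) remaining=[) / id ) ) $]

Answer: E - T * ( ( E + ( id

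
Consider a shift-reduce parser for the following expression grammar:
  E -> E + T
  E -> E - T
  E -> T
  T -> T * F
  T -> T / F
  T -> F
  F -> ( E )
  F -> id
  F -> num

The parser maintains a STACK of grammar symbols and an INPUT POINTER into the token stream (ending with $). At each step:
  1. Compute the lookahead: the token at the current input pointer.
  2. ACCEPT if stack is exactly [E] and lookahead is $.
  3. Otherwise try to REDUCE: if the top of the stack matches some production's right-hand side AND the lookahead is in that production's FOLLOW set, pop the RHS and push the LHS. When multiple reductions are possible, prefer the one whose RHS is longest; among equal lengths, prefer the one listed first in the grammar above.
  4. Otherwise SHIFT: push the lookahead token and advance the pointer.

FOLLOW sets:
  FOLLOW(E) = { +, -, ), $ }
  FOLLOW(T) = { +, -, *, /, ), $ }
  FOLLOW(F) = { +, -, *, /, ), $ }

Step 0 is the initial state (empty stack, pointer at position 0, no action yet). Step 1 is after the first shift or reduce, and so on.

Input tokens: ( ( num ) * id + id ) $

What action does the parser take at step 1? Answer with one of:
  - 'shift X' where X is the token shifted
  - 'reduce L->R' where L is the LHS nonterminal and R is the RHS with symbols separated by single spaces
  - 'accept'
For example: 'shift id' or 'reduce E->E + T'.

Answer: shift (

Derivation:
Step 1: shift (. Stack=[(] ptr=1 lookahead=( remaining=[( num ) * id + id ) $]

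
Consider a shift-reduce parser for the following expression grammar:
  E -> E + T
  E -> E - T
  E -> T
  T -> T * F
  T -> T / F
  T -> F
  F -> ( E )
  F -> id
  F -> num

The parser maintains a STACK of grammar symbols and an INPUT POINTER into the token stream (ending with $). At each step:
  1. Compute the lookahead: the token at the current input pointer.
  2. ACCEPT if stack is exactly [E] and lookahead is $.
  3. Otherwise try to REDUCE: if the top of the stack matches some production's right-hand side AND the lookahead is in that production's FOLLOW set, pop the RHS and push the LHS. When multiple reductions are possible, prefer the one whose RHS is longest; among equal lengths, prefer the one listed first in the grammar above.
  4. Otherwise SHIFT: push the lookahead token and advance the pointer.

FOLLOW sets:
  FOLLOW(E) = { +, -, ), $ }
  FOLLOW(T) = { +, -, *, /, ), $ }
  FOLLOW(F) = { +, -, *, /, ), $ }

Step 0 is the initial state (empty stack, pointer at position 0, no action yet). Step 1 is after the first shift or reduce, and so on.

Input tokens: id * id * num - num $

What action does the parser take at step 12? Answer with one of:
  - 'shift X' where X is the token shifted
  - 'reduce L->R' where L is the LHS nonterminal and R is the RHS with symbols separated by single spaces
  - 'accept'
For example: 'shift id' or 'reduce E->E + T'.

Answer: reduce E->T

Derivation:
Step 1: shift id. Stack=[id] ptr=1 lookahead=* remaining=[* id * num - num $]
Step 2: reduce F->id. Stack=[F] ptr=1 lookahead=* remaining=[* id * num - num $]
Step 3: reduce T->F. Stack=[T] ptr=1 lookahead=* remaining=[* id * num - num $]
Step 4: shift *. Stack=[T *] ptr=2 lookahead=id remaining=[id * num - num $]
Step 5: shift id. Stack=[T * id] ptr=3 lookahead=* remaining=[* num - num $]
Step 6: reduce F->id. Stack=[T * F] ptr=3 lookahead=* remaining=[* num - num $]
Step 7: reduce T->T * F. Stack=[T] ptr=3 lookahead=* remaining=[* num - num $]
Step 8: shift *. Stack=[T *] ptr=4 lookahead=num remaining=[num - num $]
Step 9: shift num. Stack=[T * num] ptr=5 lookahead=- remaining=[- num $]
Step 10: reduce F->num. Stack=[T * F] ptr=5 lookahead=- remaining=[- num $]
Step 11: reduce T->T * F. Stack=[T] ptr=5 lookahead=- remaining=[- num $]
Step 12: reduce E->T. Stack=[E] ptr=5 lookahead=- remaining=[- num $]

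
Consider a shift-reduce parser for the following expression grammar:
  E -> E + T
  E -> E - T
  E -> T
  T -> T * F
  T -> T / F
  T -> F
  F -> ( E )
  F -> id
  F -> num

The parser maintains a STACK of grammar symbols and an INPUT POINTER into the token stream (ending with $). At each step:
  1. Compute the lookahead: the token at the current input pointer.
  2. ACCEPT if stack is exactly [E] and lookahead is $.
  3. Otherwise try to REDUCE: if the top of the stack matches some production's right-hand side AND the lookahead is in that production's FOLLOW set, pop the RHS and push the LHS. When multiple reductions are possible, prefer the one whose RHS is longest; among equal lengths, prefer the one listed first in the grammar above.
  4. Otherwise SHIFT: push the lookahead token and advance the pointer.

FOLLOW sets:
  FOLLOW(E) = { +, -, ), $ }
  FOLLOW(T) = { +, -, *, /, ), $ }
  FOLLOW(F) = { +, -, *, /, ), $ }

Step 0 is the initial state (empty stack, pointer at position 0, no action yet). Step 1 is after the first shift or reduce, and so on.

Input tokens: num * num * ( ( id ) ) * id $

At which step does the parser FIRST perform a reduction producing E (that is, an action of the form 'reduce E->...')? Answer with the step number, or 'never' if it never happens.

Step 1: shift num. Stack=[num] ptr=1 lookahead=* remaining=[* num * ( ( id ) ) * id $]
Step 2: reduce F->num. Stack=[F] ptr=1 lookahead=* remaining=[* num * ( ( id ) ) * id $]
Step 3: reduce T->F. Stack=[T] ptr=1 lookahead=* remaining=[* num * ( ( id ) ) * id $]
Step 4: shift *. Stack=[T *] ptr=2 lookahead=num remaining=[num * ( ( id ) ) * id $]
Step 5: shift num. Stack=[T * num] ptr=3 lookahead=* remaining=[* ( ( id ) ) * id $]
Step 6: reduce F->num. Stack=[T * F] ptr=3 lookahead=* remaining=[* ( ( id ) ) * id $]
Step 7: reduce T->T * F. Stack=[T] ptr=3 lookahead=* remaining=[* ( ( id ) ) * id $]
Step 8: shift *. Stack=[T *] ptr=4 lookahead=( remaining=[( ( id ) ) * id $]
Step 9: shift (. Stack=[T * (] ptr=5 lookahead=( remaining=[( id ) ) * id $]
Step 10: shift (. Stack=[T * ( (] ptr=6 lookahead=id remaining=[id ) ) * id $]
Step 11: shift id. Stack=[T * ( ( id] ptr=7 lookahead=) remaining=[) ) * id $]
Step 12: reduce F->id. Stack=[T * ( ( F] ptr=7 lookahead=) remaining=[) ) * id $]
Step 13: reduce T->F. Stack=[T * ( ( T] ptr=7 lookahead=) remaining=[) ) * id $]
Step 14: reduce E->T. Stack=[T * ( ( E] ptr=7 lookahead=) remaining=[) ) * id $]

Answer: 14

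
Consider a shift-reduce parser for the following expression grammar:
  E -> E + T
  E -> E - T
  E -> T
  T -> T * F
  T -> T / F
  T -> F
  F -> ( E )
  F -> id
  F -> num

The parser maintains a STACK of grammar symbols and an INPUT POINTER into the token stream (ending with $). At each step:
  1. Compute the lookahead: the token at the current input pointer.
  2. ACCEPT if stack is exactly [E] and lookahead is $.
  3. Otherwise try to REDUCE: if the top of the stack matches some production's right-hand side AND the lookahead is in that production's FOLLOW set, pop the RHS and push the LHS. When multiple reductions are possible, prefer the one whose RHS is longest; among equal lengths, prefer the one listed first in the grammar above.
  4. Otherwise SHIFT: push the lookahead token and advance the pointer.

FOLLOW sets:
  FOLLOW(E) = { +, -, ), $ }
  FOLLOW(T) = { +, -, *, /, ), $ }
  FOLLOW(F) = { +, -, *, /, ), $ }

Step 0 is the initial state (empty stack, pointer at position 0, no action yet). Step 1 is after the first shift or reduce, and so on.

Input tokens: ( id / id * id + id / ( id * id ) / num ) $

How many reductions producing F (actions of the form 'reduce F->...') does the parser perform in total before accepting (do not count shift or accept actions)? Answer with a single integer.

Step 1: shift (. Stack=[(] ptr=1 lookahead=id remaining=[id / id * id + id / ( id * id ) / num ) $]
Step 2: shift id. Stack=[( id] ptr=2 lookahead=/ remaining=[/ id * id + id / ( id * id ) / num ) $]
Step 3: reduce F->id. Stack=[( F] ptr=2 lookahead=/ remaining=[/ id * id + id / ( id * id ) / num ) $]
Step 4: reduce T->F. Stack=[( T] ptr=2 lookahead=/ remaining=[/ id * id + id / ( id * id ) / num ) $]
Step 5: shift /. Stack=[( T /] ptr=3 lookahead=id remaining=[id * id + id / ( id * id ) / num ) $]
Step 6: shift id. Stack=[( T / id] ptr=4 lookahead=* remaining=[* id + id / ( id * id ) / num ) $]
Step 7: reduce F->id. Stack=[( T / F] ptr=4 lookahead=* remaining=[* id + id / ( id * id ) / num ) $]
Step 8: reduce T->T / F. Stack=[( T] ptr=4 lookahead=* remaining=[* id + id / ( id * id ) / num ) $]
Step 9: shift *. Stack=[( T *] ptr=5 lookahead=id remaining=[id + id / ( id * id ) / num ) $]
Step 10: shift id. Stack=[( T * id] ptr=6 lookahead=+ remaining=[+ id / ( id * id ) / num ) $]
Step 11: reduce F->id. Stack=[( T * F] ptr=6 lookahead=+ remaining=[+ id / ( id * id ) / num ) $]
Step 12: reduce T->T * F. Stack=[( T] ptr=6 lookahead=+ remaining=[+ id / ( id * id ) / num ) $]
Step 13: reduce E->T. Stack=[( E] ptr=6 lookahead=+ remaining=[+ id / ( id * id ) / num ) $]
Step 14: shift +. Stack=[( E +] ptr=7 lookahead=id remaining=[id / ( id * id ) / num ) $]
Step 15: shift id. Stack=[( E + id] ptr=8 lookahead=/ remaining=[/ ( id * id ) / num ) $]
Step 16: reduce F->id. Stack=[( E + F] ptr=8 lookahead=/ remaining=[/ ( id * id ) / num ) $]
Step 17: reduce T->F. Stack=[( E + T] ptr=8 lookahead=/ remaining=[/ ( id * id ) / num ) $]
Step 18: shift /. Stack=[( E + T /] ptr=9 lookahead=( remaining=[( id * id ) / num ) $]
Step 19: shift (. Stack=[( E + T / (] ptr=10 lookahead=id remaining=[id * id ) / num ) $]
Step 20: shift id. Stack=[( E + T / ( id] ptr=11 lookahead=* remaining=[* id ) / num ) $]
Step 21: reduce F->id. Stack=[( E + T / ( F] ptr=11 lookahead=* remaining=[* id ) / num ) $]
Step 22: reduce T->F. Stack=[( E + T / ( T] ptr=11 lookahead=* remaining=[* id ) / num ) $]
Step 23: shift *. Stack=[( E + T / ( T *] ptr=12 lookahead=id remaining=[id ) / num ) $]
Step 24: shift id. Stack=[( E + T / ( T * id] ptr=13 lookahead=) remaining=[) / num ) $]
Step 25: reduce F->id. Stack=[( E + T / ( T * F] ptr=13 lookahead=) remaining=[) / num ) $]
Step 26: reduce T->T * F. Stack=[( E + T / ( T] ptr=13 lookahead=) remaining=[) / num ) $]
Step 27: reduce E->T. Stack=[( E + T / ( E] ptr=13 lookahead=) remaining=[) / num ) $]
Step 28: shift ). Stack=[( E + T / ( E )] ptr=14 lookahead=/ remaining=[/ num ) $]
Step 29: reduce F->( E ). Stack=[( E + T / F] ptr=14 lookahead=/ remaining=[/ num ) $]
Step 30: reduce T->T / F. Stack=[( E + T] ptr=14 lookahead=/ remaining=[/ num ) $]
Step 31: shift /. Stack=[( E + T /] ptr=15 lookahead=num remaining=[num ) $]
Step 32: shift num. Stack=[( E + T / num] ptr=16 lookahead=) remaining=[) $]
Step 33: reduce F->num. Stack=[( E + T / F] ptr=16 lookahead=) remaining=[) $]
Step 34: reduce T->T / F. Stack=[( E + T] ptr=16 lookahead=) remaining=[) $]
Step 35: reduce E->E + T. Stack=[( E] ptr=16 lookahead=) remaining=[) $]
Step 36: shift ). Stack=[( E )] ptr=17 lookahead=$ remaining=[$]
Step 37: reduce F->( E ). Stack=[F] ptr=17 lookahead=$ remaining=[$]
Step 38: reduce T->F. Stack=[T] ptr=17 lookahead=$ remaining=[$]
Step 39: reduce E->T. Stack=[E] ptr=17 lookahead=$ remaining=[$]
Step 40: accept. Stack=[E] ptr=17 lookahead=$ remaining=[$]

Answer: 9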